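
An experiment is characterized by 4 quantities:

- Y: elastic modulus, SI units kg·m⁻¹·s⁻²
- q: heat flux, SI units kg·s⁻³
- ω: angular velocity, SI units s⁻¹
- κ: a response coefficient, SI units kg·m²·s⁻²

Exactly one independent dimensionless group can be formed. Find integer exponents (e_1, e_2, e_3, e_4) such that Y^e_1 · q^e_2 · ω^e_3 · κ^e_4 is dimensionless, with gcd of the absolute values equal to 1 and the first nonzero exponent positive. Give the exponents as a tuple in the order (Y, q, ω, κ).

M: e_1·(1) + e_2·(1) + e_3·(0) + e_4·(1) = 0
L: e_1·(-1) + e_2·(0) + e_3·(0) + e_4·(2) = 0
T: e_1·(-2) + e_2·(-3) + e_3·(-1) + e_4·(-2) = 0
Solving this homogeneous linear system for the smallest-integer solution (first nonzero entry positive) gives (2, -3, 3, 1).

(2, -3, 3, 1)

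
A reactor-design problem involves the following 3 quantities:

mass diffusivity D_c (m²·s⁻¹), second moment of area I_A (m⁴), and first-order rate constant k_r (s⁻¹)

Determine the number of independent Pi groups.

There are 3 variables and 2 base dimensions (L, T).
The dimension matrix has rank 2.
Independent dimensionless groups: 3 − 2 = 1.

1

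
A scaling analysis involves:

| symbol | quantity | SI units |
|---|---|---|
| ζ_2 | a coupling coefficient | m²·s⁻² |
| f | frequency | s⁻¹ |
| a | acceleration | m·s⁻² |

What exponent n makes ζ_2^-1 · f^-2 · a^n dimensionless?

2

Balance the L exponent: (1)·n from a, plus −(2) − 2·(0) = -2 from the rest, must sum to zero.
n − 2 = 0, so n = 2.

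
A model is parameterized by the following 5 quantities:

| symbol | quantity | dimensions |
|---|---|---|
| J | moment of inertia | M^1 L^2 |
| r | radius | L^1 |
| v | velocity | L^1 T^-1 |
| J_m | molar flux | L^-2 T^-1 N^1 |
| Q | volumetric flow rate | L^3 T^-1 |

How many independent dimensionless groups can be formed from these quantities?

1

There are 5 variables and 4 base dimensions (M, L, T, N).
The dimension matrix has rank 4.
Independent dimensionless groups: 5 − 4 = 1.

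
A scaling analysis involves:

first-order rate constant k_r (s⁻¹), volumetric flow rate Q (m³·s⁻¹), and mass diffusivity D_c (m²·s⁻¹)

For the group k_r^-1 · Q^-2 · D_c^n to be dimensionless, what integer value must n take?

Balance the L exponent: (2)·n from D_c, plus −(0) − 2·(3) = -6 from the rest, must sum to zero.
2n − 6 = 0, so n = 3.

3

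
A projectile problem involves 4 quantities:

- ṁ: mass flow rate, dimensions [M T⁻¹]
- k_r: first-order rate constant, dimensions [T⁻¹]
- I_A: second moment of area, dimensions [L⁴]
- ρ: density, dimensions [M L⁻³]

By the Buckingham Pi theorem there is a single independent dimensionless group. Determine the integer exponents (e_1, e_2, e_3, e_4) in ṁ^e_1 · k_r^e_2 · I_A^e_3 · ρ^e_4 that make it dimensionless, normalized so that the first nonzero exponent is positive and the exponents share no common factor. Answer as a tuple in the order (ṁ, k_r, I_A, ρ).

M: e_1·(1) + e_2·(0) + e_3·(0) + e_4·(1) = 0
L: e_1·(0) + e_2·(0) + e_3·(4) + e_4·(-3) = 0
T: e_1·(-1) + e_2·(-1) + e_3·(0) + e_4·(0) = 0
Solving this homogeneous linear system for the smallest-integer solution (first nonzero entry positive) gives (4, -4, -3, -4).

(4, -4, -3, -4)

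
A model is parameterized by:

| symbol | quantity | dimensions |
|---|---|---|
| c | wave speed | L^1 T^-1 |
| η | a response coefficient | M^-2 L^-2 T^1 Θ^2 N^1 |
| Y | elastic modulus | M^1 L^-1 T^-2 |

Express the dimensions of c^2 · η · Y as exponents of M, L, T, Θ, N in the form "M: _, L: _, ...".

M: -1, L: -1, T: -3, Θ: 2, N: 1

Collect each base-dimension exponent across the product:
  M: 2·(0) + (-2) + (1) = -1
  L: 2·(1) + (-2) + (-1) = -1
  T: 2·(-1) + (1) + (-2) = -3
  Θ: 2·(0) + (2) + (0) = 2
  N: 2·(0) + (1) + (0) = 1
So the dimensions are [M⁻¹ L⁻¹ T⁻³ Θ² N].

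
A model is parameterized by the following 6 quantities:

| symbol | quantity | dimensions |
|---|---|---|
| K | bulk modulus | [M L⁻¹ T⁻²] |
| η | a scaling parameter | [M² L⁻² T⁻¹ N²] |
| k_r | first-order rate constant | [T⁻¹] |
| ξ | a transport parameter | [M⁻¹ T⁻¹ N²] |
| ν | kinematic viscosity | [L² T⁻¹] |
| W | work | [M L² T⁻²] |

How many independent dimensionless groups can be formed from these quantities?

There are 6 variables and 4 base dimensions (M, L, T, N).
The dimension matrix has rank 4.
Independent dimensionless groups: 6 − 4 = 2.

2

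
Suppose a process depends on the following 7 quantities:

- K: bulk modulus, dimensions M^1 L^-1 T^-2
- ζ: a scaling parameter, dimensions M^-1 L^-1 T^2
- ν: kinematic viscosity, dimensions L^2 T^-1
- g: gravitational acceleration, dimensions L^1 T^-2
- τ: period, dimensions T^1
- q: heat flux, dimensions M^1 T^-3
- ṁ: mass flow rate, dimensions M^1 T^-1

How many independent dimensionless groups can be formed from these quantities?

There are 7 variables and 3 base dimensions (M, L, T).
The dimension matrix has rank 3.
Independent dimensionless groups: 7 − 3 = 4.

4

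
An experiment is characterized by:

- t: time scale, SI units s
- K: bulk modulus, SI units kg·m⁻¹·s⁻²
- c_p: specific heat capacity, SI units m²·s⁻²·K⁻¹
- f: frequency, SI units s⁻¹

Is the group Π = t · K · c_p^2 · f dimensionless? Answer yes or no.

no

Sum the exponent of each base dimension across the product:
  M: [t]_M + [K]_M + 2·[c_p]_M + [f]_M = (0) + (1) + 2·(0) + (0) = 1
  L: [t]_L + [K]_L + 2·[c_p]_L + [f]_L = (0) + (-1) + 2·(2) + (0) = 3
  T: [t]_T + [K]_T + 2·[c_p]_T + [f]_T = (1) + (-2) + 2·(-2) + (-1) = -6
  Θ: [t]_Θ + [K]_Θ + 2·[c_p]_Θ + [f]_Θ = (0) + (0) + 2·(-1) + (0) = -2
Net dimensions [M L³ T⁻⁶ Θ⁻²] ≠ [1] — not dimensionless.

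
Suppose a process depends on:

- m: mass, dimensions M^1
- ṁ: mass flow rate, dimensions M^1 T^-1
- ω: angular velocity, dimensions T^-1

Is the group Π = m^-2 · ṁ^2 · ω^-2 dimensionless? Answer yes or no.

yes

Sum the exponent of each base dimension across the product:
  M: −2·[m]_M + 2·[ṁ]_M − 2·[ω]_M = −2·(1) + 2·(1) − 2·(0) = 0
  L: −2·[m]_L + 2·[ṁ]_L − 2·[ω]_L = −2·(0) + 2·(0) − 2·(0) = 0
  T: −2·[m]_T + 2·[ṁ]_T − 2·[ω]_T = −2·(0) + 2·(-1) − 2·(-1) = 0
All base exponents vanish — dimensionless.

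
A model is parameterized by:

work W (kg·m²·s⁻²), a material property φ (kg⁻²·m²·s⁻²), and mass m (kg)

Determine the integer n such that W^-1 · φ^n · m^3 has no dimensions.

1

Balance the M exponent: (-2)·n from φ, plus −(1) + 3·(1) = 2 from the rest, must sum to zero.
-2n + 2 = 0, so n = 1.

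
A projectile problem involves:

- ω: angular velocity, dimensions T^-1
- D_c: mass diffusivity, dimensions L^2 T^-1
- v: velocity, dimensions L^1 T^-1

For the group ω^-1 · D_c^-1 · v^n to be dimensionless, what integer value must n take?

Balance the L exponent: (1)·n from v, plus −(0) − (2) = -2 from the rest, must sum to zero.
n − 2 = 0, so n = 2.

2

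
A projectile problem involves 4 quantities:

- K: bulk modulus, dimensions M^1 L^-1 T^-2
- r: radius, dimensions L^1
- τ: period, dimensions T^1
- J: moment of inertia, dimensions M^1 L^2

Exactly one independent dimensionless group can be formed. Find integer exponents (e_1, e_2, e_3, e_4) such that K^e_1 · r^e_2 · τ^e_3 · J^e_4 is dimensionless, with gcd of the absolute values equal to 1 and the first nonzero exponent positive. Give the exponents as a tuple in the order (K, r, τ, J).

M: e_1·(1) + e_2·(0) + e_3·(0) + e_4·(1) = 0
L: e_1·(-1) + e_2·(1) + e_3·(0) + e_4·(2) = 0
T: e_1·(-2) + e_2·(0) + e_3·(1) + e_4·(0) = 0
Solving this homogeneous linear system for the smallest-integer solution (first nonzero entry positive) gives (1, 3, 2, -1).

(1, 3, 2, -1)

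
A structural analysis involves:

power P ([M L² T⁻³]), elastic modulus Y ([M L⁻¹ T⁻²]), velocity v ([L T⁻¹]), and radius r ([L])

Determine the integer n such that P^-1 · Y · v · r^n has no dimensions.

Balance the L exponent: (1)·n from r, plus −(2) + (-1) + (1) = -2 from the rest, must sum to zero.
n − 2 = 0, so n = 2.

2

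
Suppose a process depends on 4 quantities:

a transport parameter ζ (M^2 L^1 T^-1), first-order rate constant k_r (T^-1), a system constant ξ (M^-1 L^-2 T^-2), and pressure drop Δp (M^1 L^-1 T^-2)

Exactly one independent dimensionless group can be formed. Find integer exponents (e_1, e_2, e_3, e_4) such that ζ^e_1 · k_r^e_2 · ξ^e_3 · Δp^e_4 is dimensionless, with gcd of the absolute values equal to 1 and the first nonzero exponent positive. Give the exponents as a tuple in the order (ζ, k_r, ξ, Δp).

M: e_1·(2) + e_2·(0) + e_3·(-1) + e_4·(1) = 0
L: e_1·(1) + e_2·(0) + e_3·(-2) + e_4·(-1) = 0
T: e_1·(-1) + e_2·(-1) + e_3·(-2) + e_4·(-2) = 0
Solving this homogeneous linear system for the smallest-integer solution (first nonzero entry positive) gives (1, -1, 1, -1).

(1, -1, 1, -1)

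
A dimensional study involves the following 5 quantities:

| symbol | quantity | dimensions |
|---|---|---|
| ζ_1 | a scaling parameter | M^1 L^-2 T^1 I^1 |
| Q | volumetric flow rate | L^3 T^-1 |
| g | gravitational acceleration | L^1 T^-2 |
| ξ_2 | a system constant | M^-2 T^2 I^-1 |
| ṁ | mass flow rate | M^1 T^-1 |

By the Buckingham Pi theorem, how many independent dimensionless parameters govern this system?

1

There are 5 variables and 4 base dimensions (M, L, T, I).
The dimension matrix has rank 4.
Independent dimensionless groups: 5 − 4 = 1.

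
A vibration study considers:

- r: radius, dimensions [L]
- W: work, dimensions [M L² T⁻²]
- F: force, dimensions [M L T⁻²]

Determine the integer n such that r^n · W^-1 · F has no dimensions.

1

Balance the L exponent: (1)·n from r, plus −(2) + (1) = -1 from the rest, must sum to zero.
n − 1 = 0, so n = 1.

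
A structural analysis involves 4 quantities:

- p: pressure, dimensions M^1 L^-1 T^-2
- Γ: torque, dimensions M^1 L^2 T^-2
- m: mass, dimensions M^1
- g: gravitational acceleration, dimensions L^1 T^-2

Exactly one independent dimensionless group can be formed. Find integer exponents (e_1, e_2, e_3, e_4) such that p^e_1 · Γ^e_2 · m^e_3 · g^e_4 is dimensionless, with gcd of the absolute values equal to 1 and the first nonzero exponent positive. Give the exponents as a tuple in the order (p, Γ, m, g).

(1, 2, -3, -3)

M: e_1·(1) + e_2·(1) + e_3·(1) + e_4·(0) = 0
L: e_1·(-1) + e_2·(2) + e_3·(0) + e_4·(1) = 0
T: e_1·(-2) + e_2·(-2) + e_3·(0) + e_4·(-2) = 0
Solving this homogeneous linear system for the smallest-integer solution (first nonzero entry positive) gives (1, 2, -3, -3).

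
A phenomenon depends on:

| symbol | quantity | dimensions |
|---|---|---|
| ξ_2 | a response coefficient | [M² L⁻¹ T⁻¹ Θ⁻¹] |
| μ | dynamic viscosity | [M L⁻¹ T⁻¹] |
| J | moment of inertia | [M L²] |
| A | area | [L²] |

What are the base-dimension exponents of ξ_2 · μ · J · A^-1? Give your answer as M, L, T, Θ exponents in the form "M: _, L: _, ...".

M: 4, L: -2, T: -2, Θ: -1

Collect each base-dimension exponent across the product:
  M: (2) + (1) + (1) − (0) = 4
  L: (-1) + (-1) + (2) − (2) = -2
  T: (-1) + (-1) + (0) − (0) = -2
  Θ: (-1) + (0) + (0) − (0) = -1
So the dimensions are [M⁴ L⁻² T⁻² Θ⁻¹].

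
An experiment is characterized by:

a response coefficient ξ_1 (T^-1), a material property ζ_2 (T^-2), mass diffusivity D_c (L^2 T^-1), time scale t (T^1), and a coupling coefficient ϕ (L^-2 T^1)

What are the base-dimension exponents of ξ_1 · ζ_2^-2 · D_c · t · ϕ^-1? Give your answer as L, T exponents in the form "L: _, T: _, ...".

L: 4, T: 2

Collect each base-dimension exponent across the product:
  L: (0) − 2·(0) + (2) + (0) − (-2) = 4
  T: (-1) − 2·(-2) + (-1) + (1) − (1) = 2
So the dimensions are [L⁴ T²].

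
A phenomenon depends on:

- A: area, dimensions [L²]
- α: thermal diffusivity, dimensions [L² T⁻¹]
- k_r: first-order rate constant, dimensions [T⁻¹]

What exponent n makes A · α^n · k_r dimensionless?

Balance the L exponent: (2)·n from α, plus (2) + (0) = 2 from the rest, must sum to zero.
2n + 2 = 0, so n = -1.

-1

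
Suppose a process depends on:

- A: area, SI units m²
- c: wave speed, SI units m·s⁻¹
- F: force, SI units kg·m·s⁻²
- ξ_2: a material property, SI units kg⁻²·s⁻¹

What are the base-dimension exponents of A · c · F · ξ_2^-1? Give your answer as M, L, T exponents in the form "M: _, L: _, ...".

Collect each base-dimension exponent across the product:
  M: (0) + (0) + (1) − (-2) = 3
  L: (2) + (1) + (1) − (0) = 4
  T: (0) + (-1) + (-2) − (-1) = -2
So the dimensions are [M³ L⁴ T⁻²].

M: 3, L: 4, T: -2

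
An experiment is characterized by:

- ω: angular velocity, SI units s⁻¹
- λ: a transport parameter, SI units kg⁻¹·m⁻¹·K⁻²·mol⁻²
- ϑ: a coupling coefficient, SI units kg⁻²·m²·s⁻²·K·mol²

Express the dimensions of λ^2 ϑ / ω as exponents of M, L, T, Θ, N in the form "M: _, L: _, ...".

M: -4, L: 0, T: -1, Θ: -3, N: -2

Collect each base-dimension exponent across the product:
  M: −(0) + 2·(-1) + (-2) = -4
  L: −(0) + 2·(-1) + (2) = 0
  T: −(-1) + 2·(0) + (-2) = -1
  Θ: −(0) + 2·(-2) + (1) = -3
  N: −(0) + 2·(-2) + (2) = -2
So the dimensions are [M⁻⁴ T⁻¹ Θ⁻³ N⁻²].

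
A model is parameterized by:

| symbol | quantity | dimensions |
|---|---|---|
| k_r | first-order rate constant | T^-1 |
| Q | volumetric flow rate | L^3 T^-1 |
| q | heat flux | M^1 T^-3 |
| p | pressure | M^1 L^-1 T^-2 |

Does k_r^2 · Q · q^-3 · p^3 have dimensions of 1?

Sum the exponent of each base dimension across the product:
  M: 2·[k_r]_M + [Q]_M − 3·[q]_M + 3·[p]_M = 2·(0) + (0) − 3·(1) + 3·(1) = 0
  L: 2·[k_r]_L + [Q]_L − 3·[q]_L + 3·[p]_L = 2·(0) + (3) − 3·(0) + 3·(-1) = 0
  T: 2·[k_r]_T + [Q]_T − 3·[q]_T + 3·[p]_T = 2·(-1) + (-1) − 3·(-3) + 3·(-2) = 0
  Θ: 2·[k_r]_Θ + [Q]_Θ − 3·[q]_Θ + 3·[p]_Θ = 2·(0) + (0) − 3·(0) + 3·(0) = 0
All base exponents vanish — dimensionless.

yes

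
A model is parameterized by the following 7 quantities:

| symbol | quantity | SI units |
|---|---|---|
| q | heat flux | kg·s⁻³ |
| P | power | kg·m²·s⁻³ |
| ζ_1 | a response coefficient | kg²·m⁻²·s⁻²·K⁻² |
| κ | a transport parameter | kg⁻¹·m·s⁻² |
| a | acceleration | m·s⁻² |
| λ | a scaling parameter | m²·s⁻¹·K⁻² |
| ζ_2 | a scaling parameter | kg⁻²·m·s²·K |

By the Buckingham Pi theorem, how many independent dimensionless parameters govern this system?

There are 7 variables and 4 base dimensions (M, L, T, Θ).
The dimension matrix has rank 4.
Independent dimensionless groups: 7 − 4 = 3.

3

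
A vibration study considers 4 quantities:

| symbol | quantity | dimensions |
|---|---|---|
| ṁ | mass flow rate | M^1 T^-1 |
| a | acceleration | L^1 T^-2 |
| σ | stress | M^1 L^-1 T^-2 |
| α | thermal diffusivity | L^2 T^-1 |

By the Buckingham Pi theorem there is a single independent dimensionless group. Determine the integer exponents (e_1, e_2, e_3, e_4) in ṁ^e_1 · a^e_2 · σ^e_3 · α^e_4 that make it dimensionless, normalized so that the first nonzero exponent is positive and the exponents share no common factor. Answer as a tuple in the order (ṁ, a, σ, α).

(1, 1, -1, -1)

M: e_1·(1) + e_2·(0) + e_3·(1) + e_4·(0) = 0
L: e_1·(0) + e_2·(1) + e_3·(-1) + e_4·(2) = 0
T: e_1·(-1) + e_2·(-2) + e_3·(-2) + e_4·(-1) = 0
Solving this homogeneous linear system for the smallest-integer solution (first nonzero entry positive) gives (1, 1, -1, -1).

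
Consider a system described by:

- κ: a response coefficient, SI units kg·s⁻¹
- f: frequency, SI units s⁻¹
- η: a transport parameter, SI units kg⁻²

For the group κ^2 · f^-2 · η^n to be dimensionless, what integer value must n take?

Balance the M exponent: (-2)·n from η, plus 2·(1) − 2·(0) = 2 from the rest, must sum to zero.
-2n + 2 = 0, so n = 1.

1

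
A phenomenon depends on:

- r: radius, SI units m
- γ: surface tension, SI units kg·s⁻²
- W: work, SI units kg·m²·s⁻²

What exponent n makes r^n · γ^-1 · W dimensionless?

-2

Balance the L exponent: (1)·n from r, plus −(0) + (2) = 2 from the rest, must sum to zero.
n + 2 = 0, so n = -2.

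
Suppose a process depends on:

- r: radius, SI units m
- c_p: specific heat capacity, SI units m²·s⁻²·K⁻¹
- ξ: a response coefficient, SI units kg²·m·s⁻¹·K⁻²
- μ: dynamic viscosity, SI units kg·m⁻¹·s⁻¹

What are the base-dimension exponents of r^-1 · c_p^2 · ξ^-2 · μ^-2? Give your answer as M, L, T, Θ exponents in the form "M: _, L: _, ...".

M: -6, L: 3, T: 0, Θ: 2

Collect each base-dimension exponent across the product:
  M: −(0) + 2·(0) − 2·(2) − 2·(1) = -6
  L: −(1) + 2·(2) − 2·(1) − 2·(-1) = 3
  T: −(0) + 2·(-2) − 2·(-1) − 2·(-1) = 0
  Θ: −(0) + 2·(-1) − 2·(-2) − 2·(0) = 2
So the dimensions are [M⁻⁶ L³ Θ²].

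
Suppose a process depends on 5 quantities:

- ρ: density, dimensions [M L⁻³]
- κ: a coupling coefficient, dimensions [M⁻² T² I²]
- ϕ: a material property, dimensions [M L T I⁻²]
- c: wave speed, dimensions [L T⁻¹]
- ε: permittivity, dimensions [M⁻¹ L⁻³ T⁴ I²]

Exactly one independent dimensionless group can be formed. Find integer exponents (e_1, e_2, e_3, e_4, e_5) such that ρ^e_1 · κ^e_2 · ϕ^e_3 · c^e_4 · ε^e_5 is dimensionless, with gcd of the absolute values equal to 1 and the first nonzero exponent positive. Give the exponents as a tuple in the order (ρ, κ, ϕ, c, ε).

(3, 3, 2, 4, -1)

M: e_1·(1) + e_2·(-2) + e_3·(1) + e_4·(0) + e_5·(-1) = 0
L: e_1·(-3) + e_2·(0) + e_3·(1) + e_4·(1) + e_5·(-3) = 0
T: e_1·(0) + e_2·(2) + e_3·(1) + e_4·(-1) + e_5·(4) = 0
I: e_1·(0) + e_2·(2) + e_3·(-2) + e_4·(0) + e_5·(2) = 0
Solving this homogeneous linear system for the smallest-integer solution (first nonzero entry positive) gives (3, 3, 2, 4, -1).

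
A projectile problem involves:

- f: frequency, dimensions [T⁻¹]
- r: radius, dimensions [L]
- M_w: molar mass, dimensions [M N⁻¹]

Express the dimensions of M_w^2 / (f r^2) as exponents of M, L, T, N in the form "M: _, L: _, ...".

Collect each base-dimension exponent across the product:
  M: −(0) − 2·(0) + 2·(1) = 2
  L: −(0) − 2·(1) + 2·(0) = -2
  T: −(-1) − 2·(0) + 2·(0) = 1
  N: −(0) − 2·(0) + 2·(-1) = -2
So the dimensions are [M² L⁻² T N⁻²].

M: 2, L: -2, T: 1, N: -2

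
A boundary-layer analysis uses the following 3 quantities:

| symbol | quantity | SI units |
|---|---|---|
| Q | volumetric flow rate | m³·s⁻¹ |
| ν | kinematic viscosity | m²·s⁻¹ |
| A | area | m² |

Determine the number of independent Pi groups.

1

There are 3 variables and 2 base dimensions (L, T).
The dimension matrix has rank 2.
Independent dimensionless groups: 3 − 2 = 1.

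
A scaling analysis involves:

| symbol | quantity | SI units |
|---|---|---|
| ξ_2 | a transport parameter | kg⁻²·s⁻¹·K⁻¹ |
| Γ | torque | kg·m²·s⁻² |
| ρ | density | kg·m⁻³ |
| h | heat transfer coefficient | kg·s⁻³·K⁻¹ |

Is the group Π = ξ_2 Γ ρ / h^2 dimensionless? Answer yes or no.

Sum the exponent of each base dimension across the product:
  M: [ξ_2]_M + [Γ]_M + [ρ]_M − 2·[h]_M = (-2) + (1) + (1) − 2·(1) = -2
  L: [ξ_2]_L + [Γ]_L + [ρ]_L − 2·[h]_L = (0) + (2) + (-3) − 2·(0) = -1
  T: [ξ_2]_T + [Γ]_T + [ρ]_T − 2·[h]_T = (-1) + (-2) + (0) − 2·(-3) = 3
  Θ: [ξ_2]_Θ + [Γ]_Θ + [ρ]_Θ − 2·[h]_Θ = (-1) + (0) + (0) − 2·(-1) = 1
Net dimensions [M⁻² L⁻¹ T³ Θ] ≠ [1] — not dimensionless.

no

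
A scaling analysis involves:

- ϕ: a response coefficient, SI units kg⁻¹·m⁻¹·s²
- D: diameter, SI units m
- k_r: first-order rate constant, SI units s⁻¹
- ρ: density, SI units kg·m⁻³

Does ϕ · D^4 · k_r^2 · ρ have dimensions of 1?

yes

Sum the exponent of each base dimension across the product:
  M: [ϕ]_M + 4·[D]_M + 2·[k_r]_M + [ρ]_M = (-1) + 4·(0) + 2·(0) + (1) = 0
  L: [ϕ]_L + 4·[D]_L + 2·[k_r]_L + [ρ]_L = (-1) + 4·(1) + 2·(0) + (-3) = 0
  T: [ϕ]_T + 4·[D]_T + 2·[k_r]_T + [ρ]_T = (2) + 4·(0) + 2·(-1) + (0) = 0
All base exponents vanish — dimensionless.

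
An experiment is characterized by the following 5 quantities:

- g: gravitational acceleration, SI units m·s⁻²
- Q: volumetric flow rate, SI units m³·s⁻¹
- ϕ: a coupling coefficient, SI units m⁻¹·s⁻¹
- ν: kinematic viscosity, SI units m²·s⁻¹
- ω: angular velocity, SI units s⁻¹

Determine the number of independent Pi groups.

There are 5 variables and 2 base dimensions (L, T).
The dimension matrix has rank 2.
Independent dimensionless groups: 5 − 2 = 3.

3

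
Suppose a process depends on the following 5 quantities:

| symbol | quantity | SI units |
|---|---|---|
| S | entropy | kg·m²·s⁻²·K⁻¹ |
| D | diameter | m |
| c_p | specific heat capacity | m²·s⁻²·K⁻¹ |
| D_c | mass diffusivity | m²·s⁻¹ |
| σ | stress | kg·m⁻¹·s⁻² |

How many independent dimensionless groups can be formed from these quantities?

1

There are 5 variables and 4 base dimensions (M, L, T, Θ).
The dimension matrix has rank 4.
Independent dimensionless groups: 5 − 4 = 1.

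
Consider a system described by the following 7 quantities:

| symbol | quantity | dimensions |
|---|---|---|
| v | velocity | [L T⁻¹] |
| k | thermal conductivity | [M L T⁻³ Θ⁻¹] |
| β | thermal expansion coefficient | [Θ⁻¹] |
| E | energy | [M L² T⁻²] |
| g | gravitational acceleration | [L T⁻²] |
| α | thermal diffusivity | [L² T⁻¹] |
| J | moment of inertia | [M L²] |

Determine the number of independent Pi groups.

There are 7 variables and 4 base dimensions (M, L, T, Θ).
The dimension matrix has rank 4.
Independent dimensionless groups: 7 − 4 = 3.

3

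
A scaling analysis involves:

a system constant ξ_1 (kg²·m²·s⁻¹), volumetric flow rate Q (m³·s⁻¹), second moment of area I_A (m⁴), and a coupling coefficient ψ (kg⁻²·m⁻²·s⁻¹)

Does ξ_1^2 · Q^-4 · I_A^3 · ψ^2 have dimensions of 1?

Sum the exponent of each base dimension across the product:
  M: 2·[ξ_1]_M − 4·[Q]_M + 3·[I_A]_M + 2·[ψ]_M = 2·(2) − 4·(0) + 3·(0) + 2·(-2) = 0
  L: 2·[ξ_1]_L − 4·[Q]_L + 3·[I_A]_L + 2·[ψ]_L = 2·(2) − 4·(3) + 3·(4) + 2·(-2) = 0
  T: 2·[ξ_1]_T − 4·[Q]_T + 3·[I_A]_T + 2·[ψ]_T = 2·(-1) − 4·(-1) + 3·(0) + 2·(-1) = 0
All base exponents vanish — dimensionless.

yes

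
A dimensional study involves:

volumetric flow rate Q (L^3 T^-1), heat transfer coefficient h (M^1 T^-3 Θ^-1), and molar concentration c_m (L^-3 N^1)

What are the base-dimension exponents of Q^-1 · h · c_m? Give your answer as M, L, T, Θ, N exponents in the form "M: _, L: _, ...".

M: 1, L: -6, T: -2, Θ: -1, N: 1

Collect each base-dimension exponent across the product:
  M: −(0) + (1) + (0) = 1
  L: −(3) + (0) + (-3) = -6
  T: −(-1) + (-3) + (0) = -2
  Θ: −(0) + (-1) + (0) = -1
  N: −(0) + (0) + (1) = 1
So the dimensions are [M L⁻⁶ T⁻² Θ⁻¹ N].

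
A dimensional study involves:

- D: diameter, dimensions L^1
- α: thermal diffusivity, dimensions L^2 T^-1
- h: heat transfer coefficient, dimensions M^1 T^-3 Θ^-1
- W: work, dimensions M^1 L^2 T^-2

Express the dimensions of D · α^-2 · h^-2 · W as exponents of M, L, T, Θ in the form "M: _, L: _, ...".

Collect each base-dimension exponent across the product:
  M: (0) − 2·(0) − 2·(1) + (1) = -1
  L: (1) − 2·(2) − 2·(0) + (2) = -1
  T: (0) − 2·(-1) − 2·(-3) + (-2) = 6
  Θ: (0) − 2·(0) − 2·(-1) + (0) = 2
So the dimensions are [M⁻¹ L⁻¹ T⁶ Θ²].

M: -1, L: -1, T: 6, Θ: 2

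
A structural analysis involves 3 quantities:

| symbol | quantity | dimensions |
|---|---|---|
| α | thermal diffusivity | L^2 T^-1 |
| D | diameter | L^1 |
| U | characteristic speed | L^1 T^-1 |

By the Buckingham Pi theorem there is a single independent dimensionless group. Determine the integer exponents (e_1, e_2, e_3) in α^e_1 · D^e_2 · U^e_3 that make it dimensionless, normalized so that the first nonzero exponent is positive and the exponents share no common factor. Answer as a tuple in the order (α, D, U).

(1, -1, -1)

L: e_1·(2) + e_2·(1) + e_3·(1) = 0
T: e_1·(-1) + e_2·(0) + e_3·(-1) = 0
Solving this homogeneous linear system for the smallest-integer solution (first nonzero entry positive) gives (1, -1, -1).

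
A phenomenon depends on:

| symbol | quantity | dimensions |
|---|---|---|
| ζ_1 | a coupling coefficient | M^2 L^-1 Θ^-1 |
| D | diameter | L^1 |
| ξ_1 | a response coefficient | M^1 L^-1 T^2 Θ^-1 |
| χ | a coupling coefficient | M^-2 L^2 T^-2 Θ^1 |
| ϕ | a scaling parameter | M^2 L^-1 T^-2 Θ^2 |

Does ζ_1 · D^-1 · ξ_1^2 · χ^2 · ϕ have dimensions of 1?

no

Sum the exponent of each base dimension across the product:
  M: [ζ_1]_M − [D]_M + 2·[ξ_1]_M + 2·[χ]_M + [ϕ]_M = (2) − (0) + 2·(1) + 2·(-2) + (2) = 2
  L: [ζ_1]_L − [D]_L + 2·[ξ_1]_L + 2·[χ]_L + [ϕ]_L = (-1) − (1) + 2·(-1) + 2·(2) + (-1) = -1
  T: [ζ_1]_T − [D]_T + 2·[ξ_1]_T + 2·[χ]_T + [ϕ]_T = (0) − (0) + 2·(2) + 2·(-2) + (-2) = -2
  Θ: [ζ_1]_Θ − [D]_Θ + 2·[ξ_1]_Θ + 2·[χ]_Θ + [ϕ]_Θ = (-1) − (0) + 2·(-1) + 2·(1) + (2) = 1
Net dimensions [M² L⁻¹ T⁻² Θ] ≠ [1] — not dimensionless.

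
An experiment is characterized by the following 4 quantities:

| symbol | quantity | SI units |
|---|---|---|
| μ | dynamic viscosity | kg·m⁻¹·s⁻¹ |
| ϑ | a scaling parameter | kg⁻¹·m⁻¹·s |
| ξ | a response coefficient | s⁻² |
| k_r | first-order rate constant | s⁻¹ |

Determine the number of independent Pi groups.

There are 4 variables and 3 base dimensions (M, L, T).
The dimension matrix has rank 3.
Independent dimensionless groups: 4 − 3 = 1.

1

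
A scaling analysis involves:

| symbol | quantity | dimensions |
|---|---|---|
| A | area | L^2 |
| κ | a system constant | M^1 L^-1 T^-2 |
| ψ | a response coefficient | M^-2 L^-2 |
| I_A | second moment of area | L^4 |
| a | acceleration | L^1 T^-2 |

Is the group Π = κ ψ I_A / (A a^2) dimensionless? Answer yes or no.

no

Sum the exponent of each base dimension across the product:
  M: −[A]_M + [κ]_M + [ψ]_M + [I_A]_M − 2·[a]_M = −(0) + (1) + (-2) + (0) − 2·(0) = -1
  L: −[A]_L + [κ]_L + [ψ]_L + [I_A]_L − 2·[a]_L = −(2) + (-1) + (-2) + (4) − 2·(1) = -3
  T: −[A]_T + [κ]_T + [ψ]_T + [I_A]_T − 2·[a]_T = −(0) + (-2) + (0) + (0) − 2·(-2) = 2
Net dimensions [M⁻¹ L⁻³ T²] ≠ [1] — not dimensionless.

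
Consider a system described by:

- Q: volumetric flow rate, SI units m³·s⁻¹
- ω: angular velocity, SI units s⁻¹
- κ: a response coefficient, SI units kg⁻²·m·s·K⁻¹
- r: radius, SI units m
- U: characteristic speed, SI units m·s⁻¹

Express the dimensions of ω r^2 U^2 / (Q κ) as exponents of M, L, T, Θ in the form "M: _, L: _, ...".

M: 2, L: 0, T: -3, Θ: 1

Collect each base-dimension exponent across the product:
  M: −(0) + (0) − (-2) + 2·(0) + 2·(0) = 2
  L: −(3) + (0) − (1) + 2·(1) + 2·(1) = 0
  T: −(-1) + (-1) − (1) + 2·(0) + 2·(-1) = -3
  Θ: −(0) + (0) − (-1) + 2·(0) + 2·(0) = 1
So the dimensions are [M² T⁻³ Θ].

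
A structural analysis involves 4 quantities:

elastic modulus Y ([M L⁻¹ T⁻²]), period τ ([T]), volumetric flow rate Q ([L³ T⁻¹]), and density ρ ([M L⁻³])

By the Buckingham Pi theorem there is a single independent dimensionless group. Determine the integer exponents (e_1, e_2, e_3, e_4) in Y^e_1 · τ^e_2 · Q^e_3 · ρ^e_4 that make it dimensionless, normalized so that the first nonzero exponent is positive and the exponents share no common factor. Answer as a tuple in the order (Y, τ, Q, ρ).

(3, 4, -2, -3)

M: e_1·(1) + e_2·(0) + e_3·(0) + e_4·(1) = 0
L: e_1·(-1) + e_2·(0) + e_3·(3) + e_4·(-3) = 0
T: e_1·(-2) + e_2·(1) + e_3·(-1) + e_4·(0) = 0
Solving this homogeneous linear system for the smallest-integer solution (first nonzero entry positive) gives (3, 4, -2, -3).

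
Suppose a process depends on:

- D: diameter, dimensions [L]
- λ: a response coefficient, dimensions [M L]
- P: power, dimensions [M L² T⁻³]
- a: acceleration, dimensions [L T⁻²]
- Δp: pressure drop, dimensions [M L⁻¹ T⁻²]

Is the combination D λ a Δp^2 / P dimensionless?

no

Sum the exponent of each base dimension across the product:
  M: [D]_M + [λ]_M − [P]_M + [a]_M + 2·[Δp]_M = (0) + (1) − (1) + (0) + 2·(1) = 2
  L: [D]_L + [λ]_L − [P]_L + [a]_L + 2·[Δp]_L = (1) + (1) − (2) + (1) + 2·(-1) = -1
  T: [D]_T + [λ]_T − [P]_T + [a]_T + 2·[Δp]_T = (0) + (0) − (-3) + (-2) + 2·(-2) = -3
Net dimensions [M² L⁻¹ T⁻³] ≠ [1] — not dimensionless.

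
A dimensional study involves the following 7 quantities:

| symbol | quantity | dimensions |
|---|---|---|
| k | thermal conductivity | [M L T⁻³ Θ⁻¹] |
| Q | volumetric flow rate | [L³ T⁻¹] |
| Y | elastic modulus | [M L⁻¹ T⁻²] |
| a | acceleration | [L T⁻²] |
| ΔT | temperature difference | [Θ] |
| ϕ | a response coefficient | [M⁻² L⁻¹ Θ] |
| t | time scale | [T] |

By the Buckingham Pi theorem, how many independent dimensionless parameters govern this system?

3

There are 7 variables and 4 base dimensions (M, L, T, Θ).
The dimension matrix has rank 4.
Independent dimensionless groups: 7 − 4 = 3.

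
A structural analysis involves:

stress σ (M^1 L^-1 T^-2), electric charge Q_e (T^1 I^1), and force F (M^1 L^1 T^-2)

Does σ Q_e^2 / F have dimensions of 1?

Sum the exponent of each base dimension across the product:
  M: [σ]_M + 2·[Q_e]_M − [F]_M = (1) + 2·(0) − (1) = 0
  L: [σ]_L + 2·[Q_e]_L − [F]_L = (-1) + 2·(0) − (1) = -2
  T: [σ]_T + 2·[Q_e]_T − [F]_T = (-2) + 2·(1) − (-2) = 2
  I: [σ]_I + 2·[Q_e]_I − [F]_I = (0) + 2·(1) − (0) = 2
Net dimensions [L⁻² T² I²] ≠ [1] — not dimensionless.

no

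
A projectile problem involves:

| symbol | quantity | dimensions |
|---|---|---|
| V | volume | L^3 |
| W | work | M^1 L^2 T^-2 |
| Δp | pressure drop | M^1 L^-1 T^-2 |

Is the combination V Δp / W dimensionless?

Sum the exponent of each base dimension across the product:
  M: [V]_M − [W]_M + [Δp]_M = (0) − (1) + (1) = 0
  L: [V]_L − [W]_L + [Δp]_L = (3) − (2) + (-1) = 0
  T: [V]_T − [W]_T + [Δp]_T = (0) − (-2) + (-2) = 0
All base exponents vanish — dimensionless.

yes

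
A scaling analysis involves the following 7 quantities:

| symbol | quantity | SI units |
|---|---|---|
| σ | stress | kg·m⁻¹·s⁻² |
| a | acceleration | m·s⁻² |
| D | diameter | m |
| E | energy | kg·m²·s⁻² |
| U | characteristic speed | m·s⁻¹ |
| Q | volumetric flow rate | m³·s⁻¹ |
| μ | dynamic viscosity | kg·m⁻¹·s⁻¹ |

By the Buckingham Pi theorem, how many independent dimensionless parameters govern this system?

4

There are 7 variables and 3 base dimensions (M, L, T).
The dimension matrix has rank 3.
Independent dimensionless groups: 7 − 3 = 4.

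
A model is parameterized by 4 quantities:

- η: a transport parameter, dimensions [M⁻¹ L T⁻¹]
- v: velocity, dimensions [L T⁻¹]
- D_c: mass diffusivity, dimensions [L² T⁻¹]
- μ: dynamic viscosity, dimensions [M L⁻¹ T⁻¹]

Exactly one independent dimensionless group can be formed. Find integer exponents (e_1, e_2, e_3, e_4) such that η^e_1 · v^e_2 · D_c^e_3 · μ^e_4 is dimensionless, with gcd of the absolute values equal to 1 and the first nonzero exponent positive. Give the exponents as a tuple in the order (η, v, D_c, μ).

(1, -4, 2, 1)

M: e_1·(-1) + e_2·(0) + e_3·(0) + e_4·(1) = 0
L: e_1·(1) + e_2·(1) + e_3·(2) + e_4·(-1) = 0
T: e_1·(-1) + e_2·(-1) + e_3·(-1) + e_4·(-1) = 0
Solving this homogeneous linear system for the smallest-integer solution (first nonzero entry positive) gives (1, -4, 2, 1).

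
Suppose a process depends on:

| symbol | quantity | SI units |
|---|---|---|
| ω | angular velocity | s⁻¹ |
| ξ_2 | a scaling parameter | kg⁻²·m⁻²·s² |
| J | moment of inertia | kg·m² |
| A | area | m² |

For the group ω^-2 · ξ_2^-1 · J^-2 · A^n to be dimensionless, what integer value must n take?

Balance the L exponent: (2)·n from A, plus −2·(0) − (-2) − 2·(2) = -2 from the rest, must sum to zero.
2n − 2 = 0, so n = 1.

1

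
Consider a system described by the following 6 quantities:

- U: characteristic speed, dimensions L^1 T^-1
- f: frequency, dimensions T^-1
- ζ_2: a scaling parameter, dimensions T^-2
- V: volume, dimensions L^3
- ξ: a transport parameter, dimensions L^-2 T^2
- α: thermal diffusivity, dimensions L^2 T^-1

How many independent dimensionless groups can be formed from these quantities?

There are 6 variables and 2 base dimensions (L, T).
The dimension matrix has rank 2.
Independent dimensionless groups: 6 − 2 = 4.

4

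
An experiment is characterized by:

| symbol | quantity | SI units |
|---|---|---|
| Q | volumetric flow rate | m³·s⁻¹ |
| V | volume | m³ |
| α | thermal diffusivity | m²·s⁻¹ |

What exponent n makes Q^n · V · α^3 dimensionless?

Balance the L exponent: (3)·n from Q, plus (3) + 3·(2) = 9 from the rest, must sum to zero.
3n + 9 = 0, so n = -3.

-3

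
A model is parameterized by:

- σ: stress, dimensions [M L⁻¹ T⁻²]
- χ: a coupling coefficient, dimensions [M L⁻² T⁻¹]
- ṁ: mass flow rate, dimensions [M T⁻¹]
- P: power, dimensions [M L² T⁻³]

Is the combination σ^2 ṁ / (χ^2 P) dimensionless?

yes

Sum the exponent of each base dimension across the product:
  M: 2·[σ]_M − 2·[χ]_M + [ṁ]_M − [P]_M = 2·(1) − 2·(1) + (1) − (1) = 0
  L: 2·[σ]_L − 2·[χ]_L + [ṁ]_L − [P]_L = 2·(-1) − 2·(-2) + (0) − (2) = 0
  T: 2·[σ]_T − 2·[χ]_T + [ṁ]_T − [P]_T = 2·(-2) − 2·(-1) + (-1) − (-3) = 0
All base exponents vanish — dimensionless.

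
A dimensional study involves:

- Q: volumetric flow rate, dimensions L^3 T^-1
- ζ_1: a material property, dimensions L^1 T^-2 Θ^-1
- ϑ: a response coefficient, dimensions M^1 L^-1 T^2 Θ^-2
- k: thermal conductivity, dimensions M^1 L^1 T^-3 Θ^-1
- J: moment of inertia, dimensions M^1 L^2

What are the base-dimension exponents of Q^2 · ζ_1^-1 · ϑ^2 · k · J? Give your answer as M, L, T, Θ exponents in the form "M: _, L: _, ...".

Collect each base-dimension exponent across the product:
  M: 2·(0) − (0) + 2·(1) + (1) + (1) = 4
  L: 2·(3) − (1) + 2·(-1) + (1) + (2) = 6
  T: 2·(-1) − (-2) + 2·(2) + (-3) + (0) = 1
  Θ: 2·(0) − (-1) + 2·(-2) + (-1) + (0) = -4
So the dimensions are [M⁴ L⁶ T Θ⁻⁴].

M: 4, L: 6, T: 1, Θ: -4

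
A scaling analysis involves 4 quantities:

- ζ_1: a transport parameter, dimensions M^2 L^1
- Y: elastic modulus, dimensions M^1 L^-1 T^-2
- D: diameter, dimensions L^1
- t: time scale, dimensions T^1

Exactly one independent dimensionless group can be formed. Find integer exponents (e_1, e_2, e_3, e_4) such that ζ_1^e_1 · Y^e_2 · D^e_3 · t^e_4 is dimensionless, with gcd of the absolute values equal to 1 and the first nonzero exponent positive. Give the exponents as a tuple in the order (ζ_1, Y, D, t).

M: e_1·(2) + e_2·(1) + e_3·(0) + e_4·(0) = 0
L: e_1·(1) + e_2·(-1) + e_3·(1) + e_4·(0) = 0
T: e_1·(0) + e_2·(-2) + e_3·(0) + e_4·(1) = 0
Solving this homogeneous linear system for the smallest-integer solution (first nonzero entry positive) gives (1, -2, -3, -4).

(1, -2, -3, -4)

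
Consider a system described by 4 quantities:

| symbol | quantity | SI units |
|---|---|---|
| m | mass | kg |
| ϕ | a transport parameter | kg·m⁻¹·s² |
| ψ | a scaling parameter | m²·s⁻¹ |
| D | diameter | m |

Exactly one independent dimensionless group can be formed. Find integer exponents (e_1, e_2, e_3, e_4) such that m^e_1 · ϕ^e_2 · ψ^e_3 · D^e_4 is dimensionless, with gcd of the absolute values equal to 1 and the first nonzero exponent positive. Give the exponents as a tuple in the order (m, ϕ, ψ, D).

M: e_1·(1) + e_2·(1) + e_3·(0) + e_4·(0) = 0
L: e_1·(0) + e_2·(-1) + e_3·(2) + e_4·(1) = 0
T: e_1·(0) + e_2·(2) + e_3·(-1) + e_4·(0) = 0
Solving this homogeneous linear system for the smallest-integer solution (first nonzero entry positive) gives (1, -1, -2, 3).

(1, -1, -2, 3)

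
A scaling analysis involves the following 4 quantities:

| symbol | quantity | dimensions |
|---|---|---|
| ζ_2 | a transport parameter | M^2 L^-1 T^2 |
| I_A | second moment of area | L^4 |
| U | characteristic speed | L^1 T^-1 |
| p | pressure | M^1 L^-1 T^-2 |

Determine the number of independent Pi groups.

There are 4 variables and 3 base dimensions (M, L, T).
The dimension matrix has rank 3.
Independent dimensionless groups: 4 − 3 = 1.

1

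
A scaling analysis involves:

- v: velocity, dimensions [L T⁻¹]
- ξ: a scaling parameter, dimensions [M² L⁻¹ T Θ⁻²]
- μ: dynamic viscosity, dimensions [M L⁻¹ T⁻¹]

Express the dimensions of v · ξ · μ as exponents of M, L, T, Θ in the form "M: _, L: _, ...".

Collect each base-dimension exponent across the product:
  M: (0) + (2) + (1) = 3
  L: (1) + (-1) + (-1) = -1
  T: (-1) + (1) + (-1) = -1
  Θ: (0) + (-2) + (0) = -2
So the dimensions are [M³ L⁻¹ T⁻¹ Θ⁻²].

M: 3, L: -1, T: -1, Θ: -2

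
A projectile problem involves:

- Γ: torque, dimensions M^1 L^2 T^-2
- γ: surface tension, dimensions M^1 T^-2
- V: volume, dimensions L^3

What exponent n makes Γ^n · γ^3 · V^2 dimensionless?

-3

Balance the M exponent: (1)·n from Γ, plus 3·(1) + 2·(0) = 3 from the rest, must sum to zero.
n + 3 = 0, so n = -3.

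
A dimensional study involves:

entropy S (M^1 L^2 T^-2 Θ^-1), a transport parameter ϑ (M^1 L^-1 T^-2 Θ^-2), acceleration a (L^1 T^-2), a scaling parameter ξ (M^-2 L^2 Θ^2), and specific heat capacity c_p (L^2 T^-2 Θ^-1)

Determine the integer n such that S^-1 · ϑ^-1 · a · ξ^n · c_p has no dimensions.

-1

Balance the M exponent: (-2)·n from ξ, plus −(1) − (1) + (0) + (0) = -2 from the rest, must sum to zero.
-2n − 2 = 0, so n = -1.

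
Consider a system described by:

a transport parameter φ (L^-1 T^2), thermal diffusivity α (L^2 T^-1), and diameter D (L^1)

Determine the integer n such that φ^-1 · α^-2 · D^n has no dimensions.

3

Balance the L exponent: (1)·n from D, plus −(-1) − 2·(2) = -3 from the rest, must sum to zero.
n − 3 = 0, so n = 3.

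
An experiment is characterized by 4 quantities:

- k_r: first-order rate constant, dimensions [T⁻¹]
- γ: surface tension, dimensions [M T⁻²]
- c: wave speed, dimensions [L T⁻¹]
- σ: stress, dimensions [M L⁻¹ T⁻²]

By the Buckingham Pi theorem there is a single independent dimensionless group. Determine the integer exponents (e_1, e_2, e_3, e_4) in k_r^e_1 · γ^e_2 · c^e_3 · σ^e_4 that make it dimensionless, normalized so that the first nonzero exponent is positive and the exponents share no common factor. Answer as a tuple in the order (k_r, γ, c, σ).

(1, 1, -1, -1)

M: e_1·(0) + e_2·(1) + e_3·(0) + e_4·(1) = 0
L: e_1·(0) + e_2·(0) + e_3·(1) + e_4·(-1) = 0
T: e_1·(-1) + e_2·(-2) + e_3·(-1) + e_4·(-2) = 0
Solving this homogeneous linear system for the smallest-integer solution (first nonzero entry positive) gives (1, 1, -1, -1).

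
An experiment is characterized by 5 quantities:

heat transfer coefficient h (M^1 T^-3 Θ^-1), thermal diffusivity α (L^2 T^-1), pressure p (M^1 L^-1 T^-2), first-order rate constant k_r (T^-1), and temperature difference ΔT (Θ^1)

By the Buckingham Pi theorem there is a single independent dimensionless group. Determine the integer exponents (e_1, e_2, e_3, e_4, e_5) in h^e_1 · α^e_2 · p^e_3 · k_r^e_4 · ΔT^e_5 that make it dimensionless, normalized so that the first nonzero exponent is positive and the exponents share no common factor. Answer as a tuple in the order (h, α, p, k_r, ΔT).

(2, -1, -2, -1, 2)

M: e_1·(1) + e_2·(0) + e_3·(1) + e_4·(0) + e_5·(0) = 0
L: e_1·(0) + e_2·(2) + e_3·(-1) + e_4·(0) + e_5·(0) = 0
T: e_1·(-3) + e_2·(-1) + e_3·(-2) + e_4·(-1) + e_5·(0) = 0
Θ: e_1·(-1) + e_2·(0) + e_3·(0) + e_4·(0) + e_5·(1) = 0
Solving this homogeneous linear system for the smallest-integer solution (first nonzero entry positive) gives (2, -1, -2, -1, 2).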